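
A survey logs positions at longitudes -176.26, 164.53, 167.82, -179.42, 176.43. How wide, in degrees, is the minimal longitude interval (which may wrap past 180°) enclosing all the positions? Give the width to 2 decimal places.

19.21°

Sort the longitudes: -179.42°, -176.26°, +164.53°, +167.82°, +176.43°.
Eastward gaps between consecutive values (wrapping around): 3.16°, 340.79°, 3.29°, 8.61°, 4.15°.
Largest gap = 340.79° ⇒ minimal covering band is its complement: 360° − 340.79° = 19.21°.
Band runs from +164.53° eastward to -176.26°, crossing the antimeridian.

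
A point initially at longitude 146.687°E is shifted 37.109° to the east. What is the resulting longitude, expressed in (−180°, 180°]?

176.204°W

Start at +146.687°; shift +37.109° → +183.796°.
+183.796° lies outside (−180°, 180°]; subtract 360° → -176.204°.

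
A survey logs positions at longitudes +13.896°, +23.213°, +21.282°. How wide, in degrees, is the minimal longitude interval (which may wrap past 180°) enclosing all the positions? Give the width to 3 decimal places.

Sort the longitudes: +13.896°, +21.282°, +23.213°.
Eastward gaps between consecutive values (wrapping around): 7.386°, 1.931°, 350.683°.
Largest gap = 350.683° ⇒ minimal covering band is its complement: 360° − 350.683° = 9.317°.
Band runs from +13.896° eastward to +23.213°.

9.317°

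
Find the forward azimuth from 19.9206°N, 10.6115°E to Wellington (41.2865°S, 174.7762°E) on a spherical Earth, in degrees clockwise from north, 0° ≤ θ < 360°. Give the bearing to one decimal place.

151.3°

Δλ = 174.7762 − 10.6115 = 164.1647°.
θ = atan2( sin Δλ · cos φ₂ , cos φ₁ · sin φ₂ − sin φ₁ · cos φ₂ · cos Δλ )
  = atan2(0.20504, -0.37404) = 151.269° → normalised to [0°, 360°): 151.269°.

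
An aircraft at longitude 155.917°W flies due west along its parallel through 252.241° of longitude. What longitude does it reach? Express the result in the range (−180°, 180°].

48.158°W

Start at -155.917°; shift −252.241° → -408.158°.
-408.158° lies outside (−180°, 180°]; add 360° → -48.158°.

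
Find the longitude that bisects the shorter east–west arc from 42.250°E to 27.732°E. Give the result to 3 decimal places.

Signed shortest Δλ from +42.250° to +27.732° is -14.518°.
Midpoint longitude = +42.250° + (-14.518°)/2 = +42.250° − 7.259° = +34.991°.

34.991°E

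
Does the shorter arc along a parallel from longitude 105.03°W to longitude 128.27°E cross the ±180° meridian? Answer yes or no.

Naïve |128.27 − -105.03| = 233.3° > 180°, so the shorter arc goes the other way round — across 180°.
Signed shortest Δλ = ((128.27 − -105.03 + 180) mod 360) − 180 = -126.7°.
Going west by 126.7° from -105.03° passes through 180° before reaching +128.27°.

Yes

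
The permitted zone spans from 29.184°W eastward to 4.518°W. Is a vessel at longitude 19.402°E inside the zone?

Band width going east from -29.184° to -4.518°: ((-4.518 − -29.184) mod 360) = 24.666°.
Offset of +19.402° east of the west edge: ((19.402 − -29.184) mod 360) = 48.586°.
48.586° > 24.666° ⇒ outside.

No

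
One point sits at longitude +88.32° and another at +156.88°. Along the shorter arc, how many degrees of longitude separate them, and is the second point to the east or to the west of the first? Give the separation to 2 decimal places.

Raw difference: 156.88 − 88.32 = 68.56°.
Normalise into (−180°, 180°]: 68.56° stays 68.56°.
Positive ⇒ the second point lies to the east; separation 68.56°.

68.56° east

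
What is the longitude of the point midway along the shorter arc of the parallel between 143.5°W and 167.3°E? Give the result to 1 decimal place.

168.1°W

Signed shortest Δλ from -143.5° to +167.3° is -49.2°.
Midpoint longitude = -143.5° + (-49.2°)/2 = -143.5° − 24.6° = -168.1°.
(The naïve average (-143.5 + +167.3)/2 = 11.9° is on the wrong side of the globe.)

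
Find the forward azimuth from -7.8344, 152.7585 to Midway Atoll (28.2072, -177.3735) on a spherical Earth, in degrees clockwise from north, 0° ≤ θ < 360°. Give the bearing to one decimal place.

Δλ = -177.3735 − 152.7585 = -330.1320°; wrapped into (−180°, 180°]: 29.8680°.
θ = atan2( sin Δλ · cos φ₂ , cos φ₁ · sin φ₂ − sin φ₁ · cos φ₂ · cos Δλ )
  = atan2(0.43886, 0.57242) = 37.477° → normalised to [0°, 360°): 37.477°.

37.5°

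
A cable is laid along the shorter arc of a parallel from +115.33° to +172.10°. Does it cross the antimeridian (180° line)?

Signed shortest Δλ = ((172.10 − 115.33 + 180) mod 360) − 180 = 56.77°.
Going east by 56.77° from +115.33° reaches +172.10° without touching 180°.

No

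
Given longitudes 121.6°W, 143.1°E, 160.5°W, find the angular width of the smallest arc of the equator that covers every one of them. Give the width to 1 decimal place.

Sort the longitudes: -160.5°, -121.6°, +143.1°.
Eastward gaps between consecutive values (wrapping around): 38.9°, 264.7°, 56.4°.
Largest gap = 264.7° ⇒ minimal covering band is its complement: 360° − 264.7° = 95.3°.
Band runs from +143.1° eastward to -121.6°, crossing the antimeridian.

95.3°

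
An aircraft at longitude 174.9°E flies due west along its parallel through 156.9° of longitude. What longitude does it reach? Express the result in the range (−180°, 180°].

18.0°E

Start at +174.9°; shift −156.9° → +18.0°.
+18.0° already lies in (−180°, 180°].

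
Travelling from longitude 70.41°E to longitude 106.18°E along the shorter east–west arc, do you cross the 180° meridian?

No

Signed shortest Δλ = ((106.18 − 70.41 + 180) mod 360) − 180 = 35.77°.
Going east by 35.77° from +70.41° reaches +106.18° without touching 180°.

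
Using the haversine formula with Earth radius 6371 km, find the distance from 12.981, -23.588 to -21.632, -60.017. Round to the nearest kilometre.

Δλ = -60.017 − -23.588 = -36.429°.
Δφ = -21.632 − 12.981 = -34.613°.
a = sin²(Δφ/2) + cos φ₁ · cos φ₂ · sin²(Δλ/2) = 0.176997.
c = 2·atan2(√a, √(1−a)) = 0.86846 rad → d = 6371·c ≈ 5532.94 km.

5533 km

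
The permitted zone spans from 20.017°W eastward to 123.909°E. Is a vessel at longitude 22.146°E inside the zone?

Yes

Band width going east from -20.017° to +123.909°: ((123.909 − -20.017) mod 360) = 143.926°.
Offset of +22.146° east of the west edge: ((22.146 − -20.017) mod 360) = 42.163°.
42.163° ≤ 143.926° ⇒ inside.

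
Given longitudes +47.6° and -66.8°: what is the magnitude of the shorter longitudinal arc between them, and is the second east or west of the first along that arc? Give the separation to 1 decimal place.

Raw difference: -66.8 − 47.6 = -114.4°.
Normalise into (−180°, 180°]: -114.4° stays -114.4°.
Negative ⇒ the second point lies to the west; separation 114.4°.

114.4° west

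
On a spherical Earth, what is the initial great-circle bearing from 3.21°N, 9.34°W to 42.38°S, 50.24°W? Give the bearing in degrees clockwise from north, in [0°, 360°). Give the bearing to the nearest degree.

Δλ = -50.24 − -9.34 = -40.90°.
θ = atan2( sin Δλ · cos φ₂ , cos φ₁ · sin φ₂ − sin φ₁ · cos φ₂ · cos Δλ )
  = atan2(-0.48365, -0.70425) = -145.520° → normalised to [0°, 360°): 214.480°.

214°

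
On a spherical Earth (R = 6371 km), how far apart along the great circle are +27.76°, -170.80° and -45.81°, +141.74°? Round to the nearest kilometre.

9478 km

Δλ = 141.74 − -170.80 = 312.54°; wrapped into (−180°, 180°]: -47.46°.
Δφ = -45.81 − 27.76 = -73.57°.
a = sin²(Δφ/2) + cos φ₁ · cos φ₂ · sin²(Δλ/2) = 0.458470.
c = 2·atan2(√a, √(1−a)) = 1.48764 rad → d = 6371·c ≈ 9477.76 km.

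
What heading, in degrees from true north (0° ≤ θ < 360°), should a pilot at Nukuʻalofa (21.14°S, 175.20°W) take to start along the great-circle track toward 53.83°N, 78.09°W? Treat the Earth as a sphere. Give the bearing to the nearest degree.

Δλ = -78.09 − -175.20 = 97.11°.
θ = atan2( sin Δλ · cos φ₂ , cos φ₁ · sin φ₂ − sin φ₁ · cos φ₂ · cos Δλ )
  = atan2(0.58564, 0.72660) = 38.869° → normalised to [0°, 360°): 38.869°.

39°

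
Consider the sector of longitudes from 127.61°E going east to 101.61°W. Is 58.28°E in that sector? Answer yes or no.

No

Band width going east from +127.61° to -101.61°: ((-101.61 − 127.61) mod 360) = 130.78°.
Offset of +58.28° east of the west edge: ((58.28 − 127.61) mod 360) = 290.67°.
290.67° > 130.78° ⇒ outside.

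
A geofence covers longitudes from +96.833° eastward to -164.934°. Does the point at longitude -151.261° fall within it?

No

Band width going east from +96.833° to -164.934°: ((-164.934 − 96.833) mod 360) = 98.233°.
Offset of -151.261° east of the west edge: ((-151.261 − 96.833) mod 360) = 111.906°.
111.906° > 98.233° ⇒ outside.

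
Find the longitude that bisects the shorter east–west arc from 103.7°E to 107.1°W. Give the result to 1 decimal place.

178.3°E

Signed shortest Δλ from +103.7° to -107.1° is +149.2°.
Midpoint longitude = +103.7° + (+149.2°)/2 = +103.7° + 74.6° = +178.3°.
(The naïve average (+103.7 + -107.1)/2 = -1.7° is on the wrong side of the globe.)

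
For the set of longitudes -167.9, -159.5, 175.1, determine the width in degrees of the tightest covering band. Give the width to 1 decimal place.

Sort the longitudes: -167.9°, -159.5°, +175.1°.
Eastward gaps between consecutive values (wrapping around): 8.4°, 334.6°, 17.0°.
Largest gap = 334.6° ⇒ minimal covering band is its complement: 360° − 334.6° = 25.4°.
Band runs from +175.1° eastward to -159.5°, crossing the antimeridian.

25.4°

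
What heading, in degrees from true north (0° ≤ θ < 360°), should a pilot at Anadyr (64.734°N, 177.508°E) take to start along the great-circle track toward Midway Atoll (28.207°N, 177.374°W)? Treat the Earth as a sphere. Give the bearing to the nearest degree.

Δλ = -177.374 − 177.508 = -354.882°; wrapped into (−180°, 180°]: 5.118°.
θ = atan2( sin Δλ · cos φ₂ , cos φ₁ · sin φ₂ − sin φ₁ · cos φ₂ · cos Δλ )
  = atan2(0.07861, -0.59202) = 172.436° → normalised to [0°, 360°): 172.436°.

172°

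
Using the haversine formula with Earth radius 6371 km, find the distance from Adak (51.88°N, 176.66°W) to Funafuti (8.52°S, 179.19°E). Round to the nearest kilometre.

6728 km

Δλ = 179.19 − -176.66 = 355.85°; wrapped into (−180°, 180°]: -4.15°.
Δφ = -8.52 − 51.88 = -60.40°.
a = sin²(Δφ/2) + cos φ₁ · cos φ₂ · sin²(Δλ/2) = 0.253829.
c = 2·atan2(√a, √(1−a)) = 1.05602 rad → d = 6371·c ≈ 6727.90 km.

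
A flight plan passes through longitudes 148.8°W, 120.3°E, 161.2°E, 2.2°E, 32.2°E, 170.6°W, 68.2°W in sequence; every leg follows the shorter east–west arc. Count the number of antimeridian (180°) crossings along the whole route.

2

Leg 1: -148.8° → +120.3°, shortest Δλ = -90.9° (west) — crosses 180°.
Leg 2: +120.3° → +161.2°, shortest Δλ = 40.9° (east) — does not cross 180°.
Leg 3: +161.2° → +2.2°, shortest Δλ = -159.0° (west) — does not cross 180°.
Leg 4: +2.2° → +32.2°, shortest Δλ = 30.0° (east) — does not cross 180°.
Leg 5: +32.2° → -170.6°, shortest Δλ = 157.2° (east) — crosses 180°.
Leg 6: -170.6° → -68.2°, shortest Δλ = 102.4° (east) — does not cross 180°.
Total crossings: 2.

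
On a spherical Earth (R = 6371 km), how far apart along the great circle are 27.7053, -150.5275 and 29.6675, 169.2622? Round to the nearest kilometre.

3909 km

Δλ = 169.2622 − -150.5275 = 319.7897°; wrapped into (−180°, 180°]: -40.2103°.
Δφ = 29.6675 − 27.7053 = 1.9622°.
a = sin²(Δφ/2) + cos φ₁ · cos φ₂ · sin²(Δλ/2) = 0.091193.
c = 2·atan2(√a, √(1−a)) = 0.61354 rad → d = 6371·c ≈ 3908.87 km.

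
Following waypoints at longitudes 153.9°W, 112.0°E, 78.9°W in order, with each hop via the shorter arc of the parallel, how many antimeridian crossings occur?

Leg 1: -153.9° → +112.0°, shortest Δλ = -94.1° (west) — crosses 180°.
Leg 2: +112.0° → -78.9°, shortest Δλ = 169.1° (east) — crosses 180°.
Total crossings: 2.

2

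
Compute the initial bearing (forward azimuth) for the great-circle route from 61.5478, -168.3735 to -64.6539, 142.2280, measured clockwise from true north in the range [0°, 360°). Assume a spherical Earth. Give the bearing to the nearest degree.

Δλ = 142.2280 − -168.3735 = 310.6015°; wrapped into (−180°, 180°]: -49.3985°.
θ = atan2( sin Δλ · cos φ₂ , cos φ₁ · sin φ₂ − sin φ₁ · cos φ₂ · cos Δλ )
  = atan2(-0.32503, -0.67551) = -154.305° → normalised to [0°, 360°): 205.695°.

206°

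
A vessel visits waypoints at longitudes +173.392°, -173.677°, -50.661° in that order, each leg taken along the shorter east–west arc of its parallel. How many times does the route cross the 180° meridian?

Leg 1: +173.392° → -173.677°, shortest Δλ = 12.931° (east) — crosses 180°.
Leg 2: -173.677° → -50.661°, shortest Δλ = 123.016° (east) — does not cross 180°.
Total crossings: 1.

1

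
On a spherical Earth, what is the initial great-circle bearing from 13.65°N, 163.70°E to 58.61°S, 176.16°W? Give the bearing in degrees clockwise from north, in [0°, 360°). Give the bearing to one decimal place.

169.3°

Δλ = -176.16 − 163.70 = -339.86°; wrapped into (−180°, 180°]: 20.14°.
θ = atan2( sin Δλ · cos φ₂ , cos φ₁ · sin φ₂ − sin φ₁ · cos φ₂ · cos Δλ )
  = atan2(0.17934, -0.94493) = 169.254° → normalised to [0°, 360°): 169.254°.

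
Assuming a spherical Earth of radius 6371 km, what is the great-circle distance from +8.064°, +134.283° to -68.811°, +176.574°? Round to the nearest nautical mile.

Δλ = 176.574 − 134.283 = 42.291°.
Δφ = -68.811 − 8.064 = -76.875°.
a = sin²(Δφ/2) + cos φ₁ · cos φ₂ · sin²(Δλ/2) = 0.433032.
c = 2·atan2(√a, √(1−a)) = 1.43646 rad → d = 6371·c ≈ 9151.67 km ≈ 4941.51 nmi.

4942 nmi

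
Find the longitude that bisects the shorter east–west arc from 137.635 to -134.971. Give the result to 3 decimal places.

-178.668°

Signed shortest Δλ from +137.635° to -134.971° is +87.394°.
Midpoint longitude = +137.635° + (+87.394°)/2 = +137.635° + 43.697° = +181.332°.
Normalise into (−180°, 180°]: -178.668°.
(The naïve average (+137.635 + -134.971)/2 = 1.332° is on the wrong side of the globe.)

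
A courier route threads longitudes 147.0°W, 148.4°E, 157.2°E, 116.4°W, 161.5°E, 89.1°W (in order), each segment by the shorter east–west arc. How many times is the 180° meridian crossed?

4

Leg 1: -147.0° → +148.4°, shortest Δλ = -64.6° (west) — crosses 180°.
Leg 2: +148.4° → +157.2°, shortest Δλ = 8.8° (east) — does not cross 180°.
Leg 3: +157.2° → -116.4°, shortest Δλ = 86.4° (east) — crosses 180°.
Leg 4: -116.4° → +161.5°, shortest Δλ = -82.1° (west) — crosses 180°.
Leg 5: +161.5° → -89.1°, shortest Δλ = 109.4° (east) — crosses 180°.
Total crossings: 4.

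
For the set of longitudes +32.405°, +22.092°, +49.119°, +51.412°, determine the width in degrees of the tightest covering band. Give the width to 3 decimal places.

Sort the longitudes: +22.092°, +32.405°, +49.119°, +51.412°.
Eastward gaps between consecutive values (wrapping around): 10.313°, 16.714°, 2.293°, 330.680°.
Largest gap = 330.680° ⇒ minimal covering band is its complement: 360° − 330.680° = 29.320°.
Band runs from +22.092° eastward to +51.412°.

29.320°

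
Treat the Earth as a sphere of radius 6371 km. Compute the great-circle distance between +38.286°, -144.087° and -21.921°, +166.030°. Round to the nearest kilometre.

8477 km

Δλ = 166.030 − -144.087 = 310.117°; wrapped into (−180°, 180°]: -49.883°.
Δφ = -21.921 − 38.286 = -60.207°.
a = sin²(Δφ/2) + cos φ₁ · cos φ₂ · sin²(Δλ/2) = 0.381054.
c = 2·atan2(√a, √(1−a)) = 1.33060 rad → d = 6371·c ≈ 8477.26 km.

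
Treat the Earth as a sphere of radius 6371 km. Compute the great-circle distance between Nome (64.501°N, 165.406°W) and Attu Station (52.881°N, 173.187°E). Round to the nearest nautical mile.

Δλ = 173.187 − -165.406 = 338.593°; wrapped into (−180°, 180°]: -21.407°.
Δφ = 52.881 − 64.501 = -11.620°.
a = sin²(Δφ/2) + cos φ₁ · cos φ₂ · sin²(Δλ/2) = 0.019209.
c = 2·atan2(√a, √(1−a)) = 0.27809 rad → d = 6371·c ≈ 1771.69 km ≈ 956.64 nmi.

957 nmi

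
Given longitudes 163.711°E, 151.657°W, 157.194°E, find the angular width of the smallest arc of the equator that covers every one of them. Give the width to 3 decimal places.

Sort the longitudes: -151.657°, +157.194°, +163.711°.
Eastward gaps between consecutive values (wrapping around): 308.851°, 6.517°, 44.632°.
Largest gap = 308.851° ⇒ minimal covering band is its complement: 360° − 308.851° = 51.149°.
Band runs from +157.194° eastward to -151.657°, crossing the antimeridian.

51.149°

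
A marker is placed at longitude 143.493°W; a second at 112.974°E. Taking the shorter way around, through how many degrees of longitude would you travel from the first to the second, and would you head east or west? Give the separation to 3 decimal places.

103.533° west

Raw difference: 112.974 − -143.493 = 256.467°.
Normalise into (−180°, 180°]: 256.467° − 360° = -103.533°.
Negative ⇒ the second point lies to the west; separation 103.533°.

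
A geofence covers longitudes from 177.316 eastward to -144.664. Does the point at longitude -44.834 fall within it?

Band width going east from +177.316° to -144.664°: ((-144.664 − 177.316) mod 360) = 38.020°.
Offset of -44.834° east of the west edge: ((-44.834 − 177.316) mod 360) = 137.850°.
137.850° > 38.020° ⇒ outside.

No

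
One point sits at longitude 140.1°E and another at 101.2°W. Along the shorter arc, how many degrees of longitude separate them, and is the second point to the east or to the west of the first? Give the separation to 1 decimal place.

Raw difference: -101.2 − 140.1 = -241.3°.
Normalise into (−180°, 180°]: -241.3° + 360° = 118.7°.
Positive ⇒ the second point lies to the east; separation 118.7°.

118.7° east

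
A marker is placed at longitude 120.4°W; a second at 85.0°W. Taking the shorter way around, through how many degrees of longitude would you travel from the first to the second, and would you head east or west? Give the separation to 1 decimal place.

Raw difference: -85.0 − -120.4 = 35.4°.
Normalise into (−180°, 180°]: 35.4° stays 35.4°.
Positive ⇒ the second point lies to the east; separation 35.4°.

35.4° east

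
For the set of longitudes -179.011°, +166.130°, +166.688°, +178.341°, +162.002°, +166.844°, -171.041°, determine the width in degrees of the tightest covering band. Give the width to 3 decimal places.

Sort the longitudes: -179.011°, -171.041°, +162.002°, +166.130°, +166.688°, +166.844°, +178.341°.
Eastward gaps between consecutive values (wrapping around): 7.970°, 333.043°, 4.128°, 0.558°, 0.156°, 11.497°, 2.648°.
Largest gap = 333.043° ⇒ minimal covering band is its complement: 360° − 333.043° = 26.957°.
Band runs from +162.002° eastward to -171.041°, crossing the antimeridian.

26.957°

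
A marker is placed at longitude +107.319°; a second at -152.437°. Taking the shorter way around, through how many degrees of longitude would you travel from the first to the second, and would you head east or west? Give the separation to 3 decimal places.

100.244° east

Raw difference: -152.437 − 107.319 = -259.756°.
Normalise into (−180°, 180°]: -259.756° + 360° = 100.244°.
Positive ⇒ the second point lies to the east; separation 100.244°.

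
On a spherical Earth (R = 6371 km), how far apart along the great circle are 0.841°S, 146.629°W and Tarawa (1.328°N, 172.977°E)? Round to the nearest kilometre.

4498 km

Δλ = 172.977 − -146.629 = 319.606°; wrapped into (−180°, 180°]: -40.394°.
Δφ = 1.328 − -0.841 = 2.169°.
a = sin²(Δφ/2) + cos φ₁ · cos φ₂ · sin²(Δλ/2) = 0.119510.
c = 2·atan2(√a, √(1−a)) = 0.70597 rad → d = 6371·c ≈ 4497.77 km.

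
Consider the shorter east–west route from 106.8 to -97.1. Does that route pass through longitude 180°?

Yes

Naïve |-97.1 − 106.8| = 203.9° > 180°, so the shorter arc goes the other way round — across 180°.
Signed shortest Δλ = ((-97.1 − 106.8 + 180) mod 360) − 180 = 156.1°.
Going east by 156.1° from +106.8° passes through 180° before reaching -97.1°.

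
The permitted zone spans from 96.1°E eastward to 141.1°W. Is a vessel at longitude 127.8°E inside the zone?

Yes

Band width going east from +96.1° to -141.1°: ((-141.1 − 96.1) mod 360) = 122.8°.
Offset of +127.8° east of the west edge: ((127.8 − 96.1) mod 360) = 31.7°.
31.7° ≤ 122.8° ⇒ inside.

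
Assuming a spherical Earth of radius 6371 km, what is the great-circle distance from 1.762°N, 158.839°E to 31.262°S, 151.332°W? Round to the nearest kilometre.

Δλ = -151.332 − 158.839 = -310.171°; wrapped into (−180°, 180°]: 49.829°.
Δφ = -31.262 − 1.762 = -33.024°.
a = sin²(Δφ/2) + cos φ₁ · cos φ₂ · sin²(Δλ/2) = 0.232404.
c = 2·atan2(√a, √(1−a)) = 1.00606 rad → d = 6371·c ≈ 6409.62 km.

6410 km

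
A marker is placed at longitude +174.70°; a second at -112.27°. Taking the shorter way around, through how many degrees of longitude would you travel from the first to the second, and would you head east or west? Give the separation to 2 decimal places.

Raw difference: -112.27 − 174.70 = -286.97°.
Normalise into (−180°, 180°]: -286.97° + 360° = 73.03°.
Positive ⇒ the second point lies to the east; separation 73.03°.

73.03° east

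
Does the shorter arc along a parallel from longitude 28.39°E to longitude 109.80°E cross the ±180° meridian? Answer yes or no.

No

Signed shortest Δλ = ((109.80 − 28.39 + 180) mod 360) − 180 = 81.41°.
Going east by 81.41° from +28.39° reaches +109.80° without touching 180°.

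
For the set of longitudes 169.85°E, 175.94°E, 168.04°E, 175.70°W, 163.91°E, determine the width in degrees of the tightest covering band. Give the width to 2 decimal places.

20.39°

Sort the longitudes: -175.70°, +163.91°, +168.04°, +169.85°, +175.94°.
Eastward gaps between consecutive values (wrapping around): 339.61°, 4.13°, 1.81°, 6.09°, 8.36°.
Largest gap = 339.61° ⇒ minimal covering band is its complement: 360° − 339.61° = 20.39°.
Band runs from +163.91° eastward to -175.70°, crossing the antimeridian.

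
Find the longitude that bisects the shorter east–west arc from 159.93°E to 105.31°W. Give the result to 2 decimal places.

Signed shortest Δλ from +159.93° to -105.31° is +94.76°.
Midpoint longitude = +159.93° + (+94.76°)/2 = +159.93° + 47.38° = +207.31°.
Normalise into (−180°, 180°]: -152.69°.
(The naïve average (+159.93 + -105.31)/2 = 27.31° is on the wrong side of the globe.)

152.69°W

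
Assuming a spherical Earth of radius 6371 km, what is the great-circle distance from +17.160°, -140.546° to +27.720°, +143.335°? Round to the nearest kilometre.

Δλ = 143.335 − -140.546 = 283.881°; wrapped into (−180°, 180°]: -76.119°.
Δφ = 27.720 − 17.160 = 10.560°.
a = sin²(Δφ/2) + cos φ₁ · cos φ₂ · sin²(Δλ/2) = 0.329921.
c = 2·atan2(√a, √(1−a)) = 1.22371 rad → d = 6371·c ≈ 7796.27 km.

7796 km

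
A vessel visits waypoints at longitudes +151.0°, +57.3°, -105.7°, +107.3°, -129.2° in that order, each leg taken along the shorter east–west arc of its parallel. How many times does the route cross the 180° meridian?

2

Leg 1: +151.0° → +57.3°, shortest Δλ = -93.7° (west) — does not cross 180°.
Leg 2: +57.3° → -105.7°, shortest Δλ = -163.0° (west) — does not cross 180°.
Leg 3: -105.7° → +107.3°, shortest Δλ = -147.0° (west) — crosses 180°.
Leg 4: +107.3° → -129.2°, shortest Δλ = 123.5° (east) — crosses 180°.
Total crossings: 2.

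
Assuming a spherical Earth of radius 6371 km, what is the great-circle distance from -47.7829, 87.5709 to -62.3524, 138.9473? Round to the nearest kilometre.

3527 km

Δλ = 138.9473 − 87.5709 = 51.3764°.
Δφ = -62.3524 − -47.7829 = -14.5695°.
a = sin²(Δφ/2) + cos φ₁ · cos φ₂ · sin²(Δλ/2) = 0.074666.
c = 2·atan2(√a, √(1−a)) = 0.55354 rad → d = 6371·c ≈ 3526.61 km.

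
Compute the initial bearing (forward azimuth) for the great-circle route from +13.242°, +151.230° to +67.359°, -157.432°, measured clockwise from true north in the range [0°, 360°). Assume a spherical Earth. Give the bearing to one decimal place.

Δλ = -157.432 − 151.230 = -308.662°; wrapped into (−180°, 180°]: 51.338°.
θ = atan2( sin Δλ · cos φ₂ , cos φ₁ · sin φ₂ − sin φ₁ · cos φ₂ · cos Δλ )
  = atan2(0.30059, 0.84331) = 19.618° → normalised to [0°, 360°): 19.618°.

19.6°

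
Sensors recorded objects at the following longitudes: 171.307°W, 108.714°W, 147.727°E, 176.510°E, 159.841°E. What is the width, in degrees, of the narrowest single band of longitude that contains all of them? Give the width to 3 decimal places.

Sort the longitudes: -171.307°, -108.714°, +147.727°, +159.841°, +176.510°.
Eastward gaps between consecutive values (wrapping around): 62.593°, 256.441°, 12.114°, 16.669°, 12.183°.
Largest gap = 256.441° ⇒ minimal covering band is its complement: 360° − 256.441° = 103.559°.
Band runs from +147.727° eastward to -108.714°, crossing the antimeridian.

103.559°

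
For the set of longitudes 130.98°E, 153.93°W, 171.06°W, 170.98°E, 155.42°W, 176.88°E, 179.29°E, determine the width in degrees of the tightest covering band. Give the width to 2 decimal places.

75.09°

Sort the longitudes: -171.06°, -155.42°, -153.93°, +130.98°, +170.98°, +176.88°, +179.29°.
Eastward gaps between consecutive values (wrapping around): 15.64°, 1.49°, 284.91°, 40.00°, 5.90°, 2.41°, 9.65°.
Largest gap = 284.91° ⇒ minimal covering band is its complement: 360° − 284.91° = 75.09°.
Band runs from +130.98° eastward to -153.93°, crossing the antimeridian.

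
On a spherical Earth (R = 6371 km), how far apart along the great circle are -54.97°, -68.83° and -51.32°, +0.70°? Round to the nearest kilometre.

4461 km

Δλ = 0.70 − -68.83 = 69.53°.
Δφ = -51.32 − -54.97 = 3.65°.
a = sin²(Δφ/2) + cos φ₁ · cos φ₂ · sin²(Δλ/2) = 0.117654.
c = 2·atan2(√a, √(1−a)) = 0.70023 rad → d = 6371·c ≈ 4461.19 km.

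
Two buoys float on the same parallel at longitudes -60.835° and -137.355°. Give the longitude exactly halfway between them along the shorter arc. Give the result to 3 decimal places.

-99.095°

Signed shortest Δλ from -60.835° to -137.355° is -76.520°.
Midpoint longitude = -60.835° + (-76.520°)/2 = -60.835° − 38.260° = -99.095°.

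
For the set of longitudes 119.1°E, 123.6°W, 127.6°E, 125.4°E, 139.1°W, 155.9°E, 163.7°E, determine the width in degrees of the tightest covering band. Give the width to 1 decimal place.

Sort the longitudes: -139.1°, -123.6°, +119.1°, +125.4°, +127.6°, +155.9°, +163.7°.
Eastward gaps between consecutive values (wrapping around): 15.5°, 242.7°, 6.3°, 2.2°, 28.3°, 7.8°, 57.2°.
Largest gap = 242.7° ⇒ minimal covering band is its complement: 360° − 242.7° = 117.3°.
Band runs from +119.1° eastward to -123.6°, crossing the antimeridian.

117.3°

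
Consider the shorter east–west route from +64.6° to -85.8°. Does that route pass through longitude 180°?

No

Signed shortest Δλ = ((-85.8 − 64.6 + 180) mod 360) − 180 = -150.4°.
Going west by 150.4° from +64.6° reaches -85.8° without touching 180°.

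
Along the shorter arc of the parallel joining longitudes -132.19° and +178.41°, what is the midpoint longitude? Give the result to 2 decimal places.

Signed shortest Δλ from -132.19° to +178.41° is -49.40°.
Midpoint longitude = -132.19° + (-49.40°)/2 = -132.19° − 24.70° = -156.89°.
(The naïve average (-132.19 + +178.41)/2 = 23.11° is on the wrong side of the globe.)

-156.89°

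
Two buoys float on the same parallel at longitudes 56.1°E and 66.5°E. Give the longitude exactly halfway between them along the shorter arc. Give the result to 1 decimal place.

Signed shortest Δλ from +56.1° to +66.5° is +10.4°.
Midpoint longitude = +56.1° + (+10.4°)/2 = +56.1° + 5.2° = +61.3°.

61.3°E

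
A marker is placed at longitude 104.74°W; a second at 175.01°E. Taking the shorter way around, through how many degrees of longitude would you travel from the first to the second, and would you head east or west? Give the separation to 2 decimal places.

80.25° west

Raw difference: 175.01 − -104.74 = 279.75°.
Normalise into (−180°, 180°]: 279.75° − 360° = -80.25°.
Negative ⇒ the second point lies to the west; separation 80.25°.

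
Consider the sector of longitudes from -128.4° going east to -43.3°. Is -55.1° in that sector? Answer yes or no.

Band width going east from -128.4° to -43.3°: ((-43.3 − -128.4) mod 360) = 85.1°.
Offset of -55.1° east of the west edge: ((-55.1 − -128.4) mod 360) = 73.3°.
73.3° ≤ 85.1° ⇒ inside.

Yes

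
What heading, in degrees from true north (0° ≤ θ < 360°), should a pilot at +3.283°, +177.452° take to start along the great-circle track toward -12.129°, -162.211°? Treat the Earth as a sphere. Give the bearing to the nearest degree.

Δλ = -162.211 − 177.452 = -339.663°; wrapped into (−180°, 180°]: 20.337°.
θ = atan2( sin Δλ · cos φ₂ , cos φ₁ · sin φ₂ − sin φ₁ · cos φ₂ · cos Δλ )
  = atan2(0.33978, -0.26227) = 127.663° → normalised to [0°, 360°): 127.663°.

128°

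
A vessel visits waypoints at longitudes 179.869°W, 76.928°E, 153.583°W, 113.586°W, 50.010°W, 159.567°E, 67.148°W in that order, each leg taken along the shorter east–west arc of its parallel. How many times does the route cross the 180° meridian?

Leg 1: -179.869° → +76.928°, shortest Δλ = -103.203° (west) — crosses 180°.
Leg 2: +76.928° → -153.583°, shortest Δλ = 129.489° (east) — crosses 180°.
Leg 3: -153.583° → -113.586°, shortest Δλ = 39.997° (east) — does not cross 180°.
Leg 4: -113.586° → -50.010°, shortest Δλ = 63.576° (east) — does not cross 180°.
Leg 5: -50.010° → +159.567°, shortest Δλ = -150.423° (west) — crosses 180°.
Leg 6: +159.567° → -67.148°, shortest Δλ = 133.285° (east) — crosses 180°.
Total crossings: 4.

4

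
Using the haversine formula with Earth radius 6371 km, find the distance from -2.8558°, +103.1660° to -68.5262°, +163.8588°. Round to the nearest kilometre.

8560 km

Δλ = 163.8588 − 103.1660 = 60.6928°.
Δφ = -68.5262 − -2.8558 = -65.6704°.
a = sin²(Δφ/2) + cos φ₁ · cos φ₂ · sin²(Δλ/2) = 0.387334.
c = 2·atan2(√a, √(1−a)) = 1.34351 rad → d = 6371·c ≈ 8559.51 km.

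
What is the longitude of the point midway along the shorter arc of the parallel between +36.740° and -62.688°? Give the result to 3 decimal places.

Signed shortest Δλ from +36.740° to -62.688° is -99.428°.
Midpoint longitude = +36.740° + (-99.428°)/2 = +36.740° − 49.714° = -12.974°.

-12.974°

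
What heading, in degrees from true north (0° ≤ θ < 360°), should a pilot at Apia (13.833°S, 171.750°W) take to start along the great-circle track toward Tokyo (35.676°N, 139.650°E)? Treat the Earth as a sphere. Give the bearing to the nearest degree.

319°

Δλ = 139.650 − -171.750 = 311.400°; wrapped into (−180°, 180°]: -48.600°.
θ = atan2( sin Δλ · cos φ₂ , cos φ₁ · sin φ₂ − sin φ₁ · cos φ₂ · cos Δλ )
  = atan2(-0.60934, 0.69473) = -41.254° → normalised to [0°, 360°): 318.746°.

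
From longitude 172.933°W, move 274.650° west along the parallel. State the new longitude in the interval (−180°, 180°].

87.583°W

Start at -172.933°; shift −274.650° → -447.583°.
-447.583° lies outside (−180°, 180°]; add 360° → -87.583°.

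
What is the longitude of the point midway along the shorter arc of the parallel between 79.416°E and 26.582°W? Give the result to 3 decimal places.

Signed shortest Δλ from +79.416° to -26.582° is -105.998°.
Midpoint longitude = +79.416° + (-105.998°)/2 = +79.416° − 52.999° = +26.417°.

26.417°E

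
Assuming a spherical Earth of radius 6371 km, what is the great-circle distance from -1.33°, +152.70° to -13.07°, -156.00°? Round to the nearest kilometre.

Δλ = -156.00 − 152.70 = -308.70°; wrapped into (−180°, 180°]: 51.30°.
Δφ = -13.07 − -1.33 = -11.74°.
a = sin²(Δφ/2) + cos φ₁ · cos φ₂ · sin²(Δλ/2) = 0.192935.
c = 2·atan2(√a, √(1−a)) = 0.90951 rad → d = 6371·c ≈ 5794.51 km.

5795 km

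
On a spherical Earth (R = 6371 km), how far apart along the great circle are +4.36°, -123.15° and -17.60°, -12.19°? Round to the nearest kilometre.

12374 km

Δλ = -12.19 − -123.15 = 110.96°.
Δφ = -17.60 − 4.36 = -21.96°.
a = sin²(Δφ/2) + cos φ₁ · cos φ₂ · sin²(Δλ/2) = 0.681486.
c = 2·atan2(√a, √(1−a)) = 1.94225 rad → d = 6371·c ≈ 12374.09 km.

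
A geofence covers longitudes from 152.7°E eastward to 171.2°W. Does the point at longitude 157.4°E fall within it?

Band width going east from +152.7° to -171.2°: ((-171.2 − 152.7) mod 360) = 36.1°.
Offset of +157.4° east of the west edge: ((157.4 − 152.7) mod 360) = 4.7°.
4.7° ≤ 36.1° ⇒ inside.

Yes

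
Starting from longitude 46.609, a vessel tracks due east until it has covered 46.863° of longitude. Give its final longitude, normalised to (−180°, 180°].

+93.472°

Start at +46.609°; shift +46.863° → +93.472°.
+93.472° already lies in (−180°, 180°].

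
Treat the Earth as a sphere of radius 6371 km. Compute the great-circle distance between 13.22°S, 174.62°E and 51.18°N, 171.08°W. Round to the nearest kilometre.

7294 km

Δλ = -171.08 − 174.62 = -345.70°; wrapped into (−180°, 180°]: 14.30°.
Δφ = 51.18 − -13.22 = 64.40°.
a = sin²(Δφ/2) + cos φ₁ · cos φ₂ · sin²(Δλ/2) = 0.293411.
c = 2·atan2(√a, √(1−a)) = 1.14486 rad → d = 6371·c ≈ 7293.88 km.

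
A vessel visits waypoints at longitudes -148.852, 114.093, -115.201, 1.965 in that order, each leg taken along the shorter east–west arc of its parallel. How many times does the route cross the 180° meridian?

2

Leg 1: -148.852° → +114.093°, shortest Δλ = -97.055° (west) — crosses 180°.
Leg 2: +114.093° → -115.201°, shortest Δλ = 130.706° (east) — crosses 180°.
Leg 3: -115.201° → +1.965°, shortest Δλ = 117.166° (east) — does not cross 180°.
Total crossings: 2.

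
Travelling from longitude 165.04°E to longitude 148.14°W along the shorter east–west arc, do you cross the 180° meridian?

Naïve |-148.14 − 165.04| = 313.18° > 180°, so the shorter arc goes the other way round — across 180°.
Signed shortest Δλ = ((-148.14 − 165.04 + 180) mod 360) − 180 = 46.82°.
Going east by 46.82° from +165.04° passes through 180° before reaching -148.14°.

Yes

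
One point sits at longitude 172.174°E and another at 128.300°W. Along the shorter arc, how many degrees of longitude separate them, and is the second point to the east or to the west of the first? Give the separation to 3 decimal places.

59.526° east

Raw difference: -128.300 − 172.174 = -300.474°.
Normalise into (−180°, 180°]: -300.474° + 360° = 59.526°.
Positive ⇒ the second point lies to the east; separation 59.526°.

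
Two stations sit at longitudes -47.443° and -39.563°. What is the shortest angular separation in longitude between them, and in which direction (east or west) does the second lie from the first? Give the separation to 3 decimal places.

7.880° east

Raw difference: -39.563 − -47.443 = 7.88°.
Normalise into (−180°, 180°]: 7.88° stays 7.88°.
Positive ⇒ the second point lies to the east; separation 7.880°.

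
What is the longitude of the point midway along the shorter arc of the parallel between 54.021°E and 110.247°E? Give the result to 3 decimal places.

82.134°E

Signed shortest Δλ from +54.021° to +110.247° is +56.226°.
Midpoint longitude = +54.021° + (+56.226°)/2 = +54.021° + 28.113° = +82.134°.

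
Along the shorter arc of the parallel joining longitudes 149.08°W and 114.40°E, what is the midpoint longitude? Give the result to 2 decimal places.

Signed shortest Δλ from -149.08° to +114.40° is -96.52°.
Midpoint longitude = -149.08° + (-96.52°)/2 = -149.08° − 48.26° = -197.34°.
Normalise into (−180°, 180°]: +162.66°.
(The naïve average (-149.08 + +114.40)/2 = -17.34° is on the wrong side of the globe.)

162.66°E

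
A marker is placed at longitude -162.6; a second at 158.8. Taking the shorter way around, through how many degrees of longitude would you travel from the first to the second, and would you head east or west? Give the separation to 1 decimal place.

38.6° west

Raw difference: 158.8 − -162.6 = 321.4°.
Normalise into (−180°, 180°]: 321.4° − 360° = -38.6°.
Negative ⇒ the second point lies to the west; separation 38.6°.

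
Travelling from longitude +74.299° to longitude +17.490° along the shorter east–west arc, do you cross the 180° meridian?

No

Signed shortest Δλ = ((17.490 − 74.299 + 180) mod 360) − 180 = -56.809°.
Going west by 56.809° from +74.299° reaches +17.490° without touching 180°.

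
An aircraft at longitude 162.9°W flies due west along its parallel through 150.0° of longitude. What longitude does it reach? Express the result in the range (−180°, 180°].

Start at -162.9°; shift −150.0° → -312.9°.
-312.9° lies outside (−180°, 180°]; add 360° → +47.1°.

47.1°E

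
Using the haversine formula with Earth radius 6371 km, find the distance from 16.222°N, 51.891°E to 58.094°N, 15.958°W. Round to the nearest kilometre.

Δλ = -15.958 − 51.891 = -67.849°.
Δφ = 58.094 − 16.222 = 41.872°.
a = sin²(Δφ/2) + cos φ₁ · cos φ₂ · sin²(Δλ/2) = 0.285750.
c = 2·atan2(√a, √(1−a)) = 1.12796 rad → d = 6371·c ≈ 7186.26 km.

7186 km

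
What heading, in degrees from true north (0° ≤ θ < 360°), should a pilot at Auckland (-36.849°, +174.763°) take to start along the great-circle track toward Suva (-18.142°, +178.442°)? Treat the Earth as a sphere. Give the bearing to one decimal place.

Δλ = 178.442 − 174.763 = 3.679°.
θ = atan2( sin Δλ · cos φ₂ , cos φ₁ · sin φ₂ − sin φ₁ · cos φ₂ · cos Δλ )
  = atan2(0.06098, 0.31955) = 10.803° → normalised to [0°, 360°): 10.803°.

10.8°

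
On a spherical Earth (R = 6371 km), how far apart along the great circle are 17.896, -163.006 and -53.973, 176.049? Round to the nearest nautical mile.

Δλ = 176.049 − -163.006 = 339.055°; wrapped into (−180°, 180°]: -20.945°.
Δφ = -53.973 − 17.896 = -71.869°.
a = sin²(Δφ/2) + cos φ₁ · cos φ₂ · sin²(Δλ/2) = 0.362896.
c = 2·atan2(√a, √(1−a)) = 1.29303 rad → d = 6371·c ≈ 8237.90 km ≈ 4448.11 nmi.

4448 nmi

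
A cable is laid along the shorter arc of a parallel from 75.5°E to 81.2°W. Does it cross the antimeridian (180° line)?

Signed shortest Δλ = ((-81.2 − 75.5 + 180) mod 360) − 180 = -156.7°.
Going west by 156.7° from +75.5° reaches -81.2° without touching 180°.

No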